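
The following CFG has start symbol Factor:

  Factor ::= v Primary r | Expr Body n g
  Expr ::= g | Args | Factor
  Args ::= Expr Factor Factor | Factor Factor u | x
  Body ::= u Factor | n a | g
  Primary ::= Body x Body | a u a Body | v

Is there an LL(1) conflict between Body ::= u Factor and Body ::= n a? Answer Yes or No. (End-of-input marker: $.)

FIRST(u Factor) = { u } and FIRST(n a) = { n }.
The FIRST sets are disjoint and neither alternative is nullable — no conflict.

No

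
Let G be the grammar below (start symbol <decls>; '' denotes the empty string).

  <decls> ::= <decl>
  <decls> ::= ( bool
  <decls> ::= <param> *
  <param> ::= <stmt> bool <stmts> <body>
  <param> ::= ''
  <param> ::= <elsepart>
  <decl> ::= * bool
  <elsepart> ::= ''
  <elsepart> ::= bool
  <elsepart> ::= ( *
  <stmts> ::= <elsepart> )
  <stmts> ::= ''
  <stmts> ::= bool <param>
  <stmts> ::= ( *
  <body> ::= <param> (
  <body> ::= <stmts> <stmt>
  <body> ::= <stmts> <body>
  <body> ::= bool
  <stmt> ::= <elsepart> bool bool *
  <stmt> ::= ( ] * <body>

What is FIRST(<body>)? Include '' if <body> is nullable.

{ (, ), bool }

From <body> ::= <param> (: <param> nullable, take FIRST(<param>) ∪ {(} = { (, bool }.
From <body> ::= <stmts> <stmt>: <stmts> nullable, take FIRST(<stmts>) ∪ FIRST(<stmt>) = { (, ), bool }.
From <body> ::= <stmts> <body>: <stmts> nullable, take FIRST(<stmts>) ∪ FIRST(<body>) = { (, ), bool }.
<body> ::= bool contributes {bool}.
Union: FIRST(<body>) = { (, ), bool }.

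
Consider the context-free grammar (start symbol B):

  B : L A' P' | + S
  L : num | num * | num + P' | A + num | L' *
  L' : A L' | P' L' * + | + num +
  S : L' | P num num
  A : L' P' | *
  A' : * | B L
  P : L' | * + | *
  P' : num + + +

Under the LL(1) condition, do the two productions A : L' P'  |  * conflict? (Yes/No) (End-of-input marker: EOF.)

Yes

FIRST(L' P') = { *, +, num } and FIRST(*) = { * }.
Both contain *, so the two alternatives are not disjoint — LL(1) conflict.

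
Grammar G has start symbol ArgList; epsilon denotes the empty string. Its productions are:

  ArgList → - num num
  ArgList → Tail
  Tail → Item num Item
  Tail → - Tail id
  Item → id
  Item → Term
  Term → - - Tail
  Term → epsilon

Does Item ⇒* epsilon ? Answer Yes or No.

Yes

Item → Term and each of Term is nullable, so Item ⇒* epsilon.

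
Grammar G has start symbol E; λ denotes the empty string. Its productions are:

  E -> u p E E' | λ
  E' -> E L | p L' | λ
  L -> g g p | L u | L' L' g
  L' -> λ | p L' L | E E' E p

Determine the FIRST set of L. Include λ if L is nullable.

{ g, p, u }

L -> g g p contributes {g}.
From L -> L u: add FIRST(L) = { g, p, u }.
From L -> L' L' g: L', L' nullable, take FIRST(L') ∪ FIRST(L') ∪ {g} = { g, p, u }.
Union: FIRST(L) = { g, p, u }.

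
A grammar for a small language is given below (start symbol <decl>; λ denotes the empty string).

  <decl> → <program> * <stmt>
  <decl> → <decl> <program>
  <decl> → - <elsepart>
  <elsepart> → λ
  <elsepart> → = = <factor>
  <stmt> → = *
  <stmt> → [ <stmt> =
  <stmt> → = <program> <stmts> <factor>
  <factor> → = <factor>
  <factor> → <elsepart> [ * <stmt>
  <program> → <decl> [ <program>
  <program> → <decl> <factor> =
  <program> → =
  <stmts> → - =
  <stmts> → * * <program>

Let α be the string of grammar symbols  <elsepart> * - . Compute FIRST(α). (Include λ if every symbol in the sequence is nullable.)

Add FIRST(<elsepart>)\{λ} = { = }; <elsepart> is nullable, continue.
* is a terminal; add {*} and stop.

{ *, = }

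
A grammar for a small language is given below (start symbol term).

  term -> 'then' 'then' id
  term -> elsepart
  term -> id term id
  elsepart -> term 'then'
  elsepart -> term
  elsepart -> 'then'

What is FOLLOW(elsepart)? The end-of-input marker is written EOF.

In term -> elsepart: elsepart is at the end, add FOLLOW(term) = { EOF, 'then', id }.
Union: FOLLOW(elsepart) = { EOF, 'then', id }.

{ EOF, 'then', id }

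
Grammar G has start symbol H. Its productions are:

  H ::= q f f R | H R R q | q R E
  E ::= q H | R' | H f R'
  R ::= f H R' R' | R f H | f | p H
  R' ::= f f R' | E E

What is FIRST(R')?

{ f, q }

R' ::= f f R' contributes {f}.
From R' ::= E E: add FIRST(E) = { f, q }.
Union: FIRST(R') = { f, q }.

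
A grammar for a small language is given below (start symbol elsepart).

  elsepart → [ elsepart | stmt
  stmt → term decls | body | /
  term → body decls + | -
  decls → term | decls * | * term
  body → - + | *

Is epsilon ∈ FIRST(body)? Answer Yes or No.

No

No nonterminal in this grammar is nullable.
No production of body has an RHS whose symbols are all nullable, so body is not nullable.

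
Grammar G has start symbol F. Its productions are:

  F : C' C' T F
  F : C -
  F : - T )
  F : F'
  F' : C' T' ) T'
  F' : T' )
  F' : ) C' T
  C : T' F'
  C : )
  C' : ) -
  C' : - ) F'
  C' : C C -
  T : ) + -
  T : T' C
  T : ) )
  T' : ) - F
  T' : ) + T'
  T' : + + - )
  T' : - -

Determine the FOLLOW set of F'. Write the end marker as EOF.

{ EOF, ), +, - }

In F : F': F' is at the end, add FOLLOW(F) = { EOF, ), +, - }.
In C : T' F': F' is at the end, add FOLLOW(C) = { EOF, ), +, - }.
In C' : - ) F': F' is at the end, add FOLLOW(C') = { ), +, - }.
Union: FOLLOW(F') = { EOF, ), +, - }.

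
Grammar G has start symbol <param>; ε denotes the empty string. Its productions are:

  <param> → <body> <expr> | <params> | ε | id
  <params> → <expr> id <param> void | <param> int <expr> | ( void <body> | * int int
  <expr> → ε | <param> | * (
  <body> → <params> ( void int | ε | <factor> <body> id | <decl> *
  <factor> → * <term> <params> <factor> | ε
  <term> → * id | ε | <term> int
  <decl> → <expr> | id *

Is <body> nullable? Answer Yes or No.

<body> has an ε-production, so <body> ⇒ ε.

Yes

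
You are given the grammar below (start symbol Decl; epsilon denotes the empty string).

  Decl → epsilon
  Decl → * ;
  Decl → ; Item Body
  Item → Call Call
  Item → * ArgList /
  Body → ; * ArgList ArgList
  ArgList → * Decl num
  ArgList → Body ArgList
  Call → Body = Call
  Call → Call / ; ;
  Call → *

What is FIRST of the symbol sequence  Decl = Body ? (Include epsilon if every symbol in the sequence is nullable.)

Add FIRST(Decl)\{epsilon} = { *, ; }; Decl is nullable, continue.
= is a terminal; add {=} and stop.

{ *, ;, = }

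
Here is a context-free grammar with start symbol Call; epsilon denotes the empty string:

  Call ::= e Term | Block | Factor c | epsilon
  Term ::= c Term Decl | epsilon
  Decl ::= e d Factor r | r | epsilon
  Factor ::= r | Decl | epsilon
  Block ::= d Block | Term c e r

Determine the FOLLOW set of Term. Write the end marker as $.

{ $, c, e, r }

In Call ::= e Term: Term is at the end, add FOLLOW(Call) = { $ }.
In Term ::= c Term Decl: add FIRST(Decl)\{epsilon} = { e, r }.
  Since Decl is nullable, also add FOLLOW(Term) = { $, c, e, r }.
In Block ::= Term c e r: add FIRST(c e r) = { c }.
Union: FOLLOW(Term) = { $, c, e, r }.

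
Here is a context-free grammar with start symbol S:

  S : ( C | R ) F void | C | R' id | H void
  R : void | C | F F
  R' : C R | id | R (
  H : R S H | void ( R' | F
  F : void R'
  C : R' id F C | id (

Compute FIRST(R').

{ id, void }

From R' : C R: add FIRST(C) = { id, void }.
R' : id contributes {id}.
From R' : R (: add FIRST(R) = { id, void }.
Union: FIRST(R') = { id, void }.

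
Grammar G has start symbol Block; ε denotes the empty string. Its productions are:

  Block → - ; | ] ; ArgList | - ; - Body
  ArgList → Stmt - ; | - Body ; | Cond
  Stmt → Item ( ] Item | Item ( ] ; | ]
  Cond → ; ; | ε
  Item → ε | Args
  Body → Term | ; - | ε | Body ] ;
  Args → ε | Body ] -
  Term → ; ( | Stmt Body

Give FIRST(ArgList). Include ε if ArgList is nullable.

{ (, -, ;, ], ε }

From ArgList → Stmt - ;: add FIRST(Stmt) = { (, ;, ] }.
ArgList → - Body ; contributes {-}.
From ArgList → Cond: add FIRST(Cond) = { ;, ε } (including ε since Cond is nullable).
Union: FIRST(ArgList) = { (, -, ;, ], ε }.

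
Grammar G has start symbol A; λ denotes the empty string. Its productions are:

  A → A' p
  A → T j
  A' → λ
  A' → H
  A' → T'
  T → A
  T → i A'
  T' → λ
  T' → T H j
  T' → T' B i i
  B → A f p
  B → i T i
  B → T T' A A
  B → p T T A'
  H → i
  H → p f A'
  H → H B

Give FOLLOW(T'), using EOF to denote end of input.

In A' → T': T' is at the end, add FOLLOW(A') = { i, j, p }.
In T' → T' B i i: add FIRST(B i i) = { i, p }.
In B → T T' A A: add FIRST(A A) = { i, p }.
Union: FOLLOW(T') = { i, j, p }.

{ i, j, p }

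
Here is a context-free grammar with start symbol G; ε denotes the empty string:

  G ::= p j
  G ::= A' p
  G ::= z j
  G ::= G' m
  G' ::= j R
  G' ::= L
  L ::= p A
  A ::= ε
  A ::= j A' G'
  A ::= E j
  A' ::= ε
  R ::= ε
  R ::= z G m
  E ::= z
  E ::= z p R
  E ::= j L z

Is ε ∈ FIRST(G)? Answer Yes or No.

Nullable nonterminals: A, A', R.
No production of G has an RHS whose symbols are all nullable, so G is not nullable.

No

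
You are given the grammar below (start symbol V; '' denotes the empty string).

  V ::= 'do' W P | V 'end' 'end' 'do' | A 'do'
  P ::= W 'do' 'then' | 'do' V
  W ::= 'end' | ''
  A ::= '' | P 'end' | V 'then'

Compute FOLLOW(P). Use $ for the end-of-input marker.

In V ::= 'do' W P: P is at the end, add FOLLOW(V) = { $, 'end', 'then' }.
In A ::= P 'end': add FIRST('end') = { 'end' }.
Union: FOLLOW(P) = { $, 'end', 'then' }.

{ $, 'end', 'then' }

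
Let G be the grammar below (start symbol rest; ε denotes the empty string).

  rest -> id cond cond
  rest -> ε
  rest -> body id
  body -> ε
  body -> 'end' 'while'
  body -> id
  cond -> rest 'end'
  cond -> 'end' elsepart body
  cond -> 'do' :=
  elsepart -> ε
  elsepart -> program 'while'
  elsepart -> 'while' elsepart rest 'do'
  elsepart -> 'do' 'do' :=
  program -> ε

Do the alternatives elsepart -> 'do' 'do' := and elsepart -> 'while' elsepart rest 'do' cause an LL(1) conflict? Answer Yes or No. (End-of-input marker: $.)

FIRST('do' 'do' :=) = { 'do' } and FIRST('while' elsepart rest 'do') = { 'while' }.
The FIRST sets are disjoint and neither alternative is nullable — no conflict.

No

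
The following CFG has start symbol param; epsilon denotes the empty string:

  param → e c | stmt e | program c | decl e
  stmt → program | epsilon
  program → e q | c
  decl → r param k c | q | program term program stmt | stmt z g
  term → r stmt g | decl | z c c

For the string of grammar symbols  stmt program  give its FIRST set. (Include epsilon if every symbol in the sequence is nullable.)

{ c, e }

Add FIRST(stmt)\{epsilon} = { c, e }; stmt is nullable, continue.
Add FIRST(program) = { c, e }; program is not nullable, stop.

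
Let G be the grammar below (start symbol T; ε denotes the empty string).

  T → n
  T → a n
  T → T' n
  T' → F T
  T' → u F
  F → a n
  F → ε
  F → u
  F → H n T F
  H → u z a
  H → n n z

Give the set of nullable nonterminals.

{ F }

Directly nullable (have an ε-production): F.
No other nonterminal has a production whose RHS symbols are all nullable.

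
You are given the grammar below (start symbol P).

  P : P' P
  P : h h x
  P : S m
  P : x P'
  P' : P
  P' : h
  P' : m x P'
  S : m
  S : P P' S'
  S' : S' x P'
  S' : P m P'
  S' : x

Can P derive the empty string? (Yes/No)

No nonterminal in this grammar is nullable.
No production of P has an RHS whose symbols are all nullable, so P is not nullable.

No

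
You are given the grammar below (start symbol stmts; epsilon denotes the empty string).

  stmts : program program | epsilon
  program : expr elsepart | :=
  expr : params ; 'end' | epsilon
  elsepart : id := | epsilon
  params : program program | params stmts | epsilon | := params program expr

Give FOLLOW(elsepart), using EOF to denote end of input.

In program : expr elsepart: elsepart is at the end, add FOLLOW(program) = { EOF, :=, ;, id }.
Union: FOLLOW(elsepart) = { EOF, :=, ;, id }.

{ EOF, :=, ;, id }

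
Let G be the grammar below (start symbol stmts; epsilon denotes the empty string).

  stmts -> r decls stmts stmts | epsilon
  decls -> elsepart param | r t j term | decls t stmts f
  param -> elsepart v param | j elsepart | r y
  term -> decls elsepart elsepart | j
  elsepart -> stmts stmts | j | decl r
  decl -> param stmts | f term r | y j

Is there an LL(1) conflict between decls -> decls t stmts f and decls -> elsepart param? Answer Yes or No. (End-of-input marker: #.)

Yes

FIRST(decls t stmts f) = { f, j, r, v, y } and FIRST(elsepart param) = { f, j, r, v, y }.
Both contain f, so the two alternatives are not disjoint — LL(1) conflict.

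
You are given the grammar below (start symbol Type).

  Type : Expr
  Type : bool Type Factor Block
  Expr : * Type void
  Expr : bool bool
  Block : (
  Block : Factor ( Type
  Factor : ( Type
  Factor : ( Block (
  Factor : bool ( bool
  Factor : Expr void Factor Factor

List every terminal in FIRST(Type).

From Type : Expr: add FIRST(Expr) = { *, bool }.
Type : bool Type Factor Block contributes {bool}.
Union: FIRST(Type) = { *, bool }.

{ *, bool }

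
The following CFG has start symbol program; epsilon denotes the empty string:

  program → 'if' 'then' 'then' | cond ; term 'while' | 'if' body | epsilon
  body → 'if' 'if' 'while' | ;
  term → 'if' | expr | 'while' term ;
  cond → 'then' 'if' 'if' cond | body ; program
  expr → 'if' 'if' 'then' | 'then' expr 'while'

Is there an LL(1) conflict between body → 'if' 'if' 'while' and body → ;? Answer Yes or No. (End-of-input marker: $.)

FIRST('if' 'if' 'while') = { 'if' } and FIRST(;) = { ; }.
The FIRST sets are disjoint and neither alternative is nullable — no conflict.

No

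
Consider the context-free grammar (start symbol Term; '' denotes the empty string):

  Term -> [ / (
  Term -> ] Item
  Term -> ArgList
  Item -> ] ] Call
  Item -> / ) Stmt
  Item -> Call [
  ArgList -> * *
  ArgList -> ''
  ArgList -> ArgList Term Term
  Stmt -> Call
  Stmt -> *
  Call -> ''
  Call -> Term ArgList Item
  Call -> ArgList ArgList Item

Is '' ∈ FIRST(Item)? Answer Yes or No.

Nullable nonterminals: ArgList, Call, Stmt, Term.
No production of Item has an RHS whose symbols are all nullable, so Item is not nullable.

No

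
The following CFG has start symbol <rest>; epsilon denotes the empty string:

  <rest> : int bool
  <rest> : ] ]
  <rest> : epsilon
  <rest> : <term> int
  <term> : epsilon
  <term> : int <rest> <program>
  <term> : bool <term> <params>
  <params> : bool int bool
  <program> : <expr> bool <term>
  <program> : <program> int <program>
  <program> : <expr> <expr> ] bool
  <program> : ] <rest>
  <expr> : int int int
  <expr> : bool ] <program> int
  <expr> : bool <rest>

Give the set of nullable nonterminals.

{ <rest>, <term> }

Directly nullable (have an epsilon-production): <rest>, <term>.
No other nonterminal has a production whose RHS symbols are all nullable.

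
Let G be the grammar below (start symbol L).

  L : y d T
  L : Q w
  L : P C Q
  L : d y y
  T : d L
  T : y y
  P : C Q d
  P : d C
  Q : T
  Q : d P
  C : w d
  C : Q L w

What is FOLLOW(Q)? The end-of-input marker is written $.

In L : Q w: add FIRST(w) = { w }.
In L : P C Q: Q is at the end, add FOLLOW(L) = { $, d, w, y }.
In P : C Q d: add FIRST(d) = { d }.
In C : Q L w: add FIRST(L w) = { d, w, y }.
Union: FOLLOW(Q) = { $, d, w, y }.

{ $, d, w, y }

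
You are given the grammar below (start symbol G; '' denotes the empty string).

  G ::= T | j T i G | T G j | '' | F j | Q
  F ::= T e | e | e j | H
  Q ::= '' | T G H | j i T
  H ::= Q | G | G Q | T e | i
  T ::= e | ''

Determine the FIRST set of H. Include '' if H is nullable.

From H ::= Q: add FIRST(Q) = { e, i, j, '' } (including '' since Q is nullable).
From H ::= G: add FIRST(G) = { e, i, j, '' } (including '' since G is nullable).
From H ::= G Q: G, Q nullable, take FIRST(G) ∪ FIRST(Q) = { e, i, j }; also '' since the whole RHS is nullable.
From H ::= T e: T nullable, take FIRST(T) ∪ {e} = { e }.
H ::= i contributes {i}.
Union: FIRST(H) = { e, i, j, '' }.

{ e, i, j, '' }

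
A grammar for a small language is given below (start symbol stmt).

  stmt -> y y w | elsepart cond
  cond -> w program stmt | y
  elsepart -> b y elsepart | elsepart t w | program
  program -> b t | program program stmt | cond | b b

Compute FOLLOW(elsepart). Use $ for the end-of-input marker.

In stmt -> elsepart cond: add FIRST(cond) = { w, y }.
In elsepart -> b y elsepart: elsepart is at the end, add FOLLOW(elsepart) = { t, w, y }.
In elsepart -> elsepart t w: add FIRST(t w) = { t }.
Union: FOLLOW(elsepart) = { t, w, y }.

{ t, w, y }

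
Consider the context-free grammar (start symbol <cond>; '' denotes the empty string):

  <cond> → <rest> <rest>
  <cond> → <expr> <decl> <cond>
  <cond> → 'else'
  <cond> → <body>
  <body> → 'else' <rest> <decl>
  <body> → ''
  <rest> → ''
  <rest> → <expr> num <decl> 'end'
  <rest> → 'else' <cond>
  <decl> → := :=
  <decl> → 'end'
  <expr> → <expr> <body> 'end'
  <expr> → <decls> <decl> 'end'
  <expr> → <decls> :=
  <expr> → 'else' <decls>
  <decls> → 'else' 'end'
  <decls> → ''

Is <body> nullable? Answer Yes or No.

Yes

<body> has an ''-production, so <body> ⇒ ''.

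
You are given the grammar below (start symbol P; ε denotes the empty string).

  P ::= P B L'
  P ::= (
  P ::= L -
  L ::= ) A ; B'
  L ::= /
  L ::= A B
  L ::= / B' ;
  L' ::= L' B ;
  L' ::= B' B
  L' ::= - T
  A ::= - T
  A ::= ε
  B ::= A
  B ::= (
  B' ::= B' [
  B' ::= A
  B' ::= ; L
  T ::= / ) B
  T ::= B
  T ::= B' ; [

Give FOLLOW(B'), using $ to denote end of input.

In L ::= ) A ; B': B' is at the end, add FOLLOW(L) = { $, (, -, ;, [ }.
In L ::= / B' ;: add FIRST(;) = { ; }.
In L' ::= B' B: add FIRST(B)\{ε} = { (, - }.
  Since B is nullable, also add FOLLOW(L') = { $, (, -, ;, [ }.
In B' ::= B' [: add FIRST([) = { [ }.
In T ::= B' ; [: add FIRST(; [) = { ; }.
Union: FOLLOW(B') = { $, (, -, ;, [ }.

{ $, (, -, ;, [ }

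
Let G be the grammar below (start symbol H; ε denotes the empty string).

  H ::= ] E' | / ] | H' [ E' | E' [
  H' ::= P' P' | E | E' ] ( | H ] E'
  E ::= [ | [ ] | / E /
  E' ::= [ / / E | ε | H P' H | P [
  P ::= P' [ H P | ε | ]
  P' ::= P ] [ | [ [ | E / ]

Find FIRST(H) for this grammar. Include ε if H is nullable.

{ /, [, ] }

H ::= ] E' contributes {]}.
H ::= / ] contributes {/}.
From H ::= H' [ E': add FIRST(H') = { /, [, ] }.
From H ::= E' [: E' nullable, take FIRST(E') ∪ {[} = { /, [, ] }.
Union: FIRST(H) = { /, [, ] }.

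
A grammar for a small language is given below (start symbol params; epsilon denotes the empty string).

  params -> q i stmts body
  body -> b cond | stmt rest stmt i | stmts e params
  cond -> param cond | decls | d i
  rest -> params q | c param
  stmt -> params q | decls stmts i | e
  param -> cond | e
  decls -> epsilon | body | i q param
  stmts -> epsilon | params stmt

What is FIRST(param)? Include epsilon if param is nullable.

From param -> cond: add FIRST(cond) = { b, d, e, i, q, epsilon } (including epsilon since cond is nullable).
param -> e contributes {e}.
Union: FIRST(param) = { b, d, e, i, q, epsilon }.

{ b, d, e, i, q, epsilon }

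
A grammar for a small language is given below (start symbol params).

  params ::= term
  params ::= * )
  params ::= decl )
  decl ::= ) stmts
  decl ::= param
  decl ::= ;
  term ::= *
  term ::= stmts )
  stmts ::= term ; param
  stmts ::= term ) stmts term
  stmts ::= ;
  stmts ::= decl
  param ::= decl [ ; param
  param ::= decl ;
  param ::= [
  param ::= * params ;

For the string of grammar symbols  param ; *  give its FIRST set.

Add FIRST(param) = { ), *, ;, [ }; param is not nullable, stop.

{ ), *, ;, [ }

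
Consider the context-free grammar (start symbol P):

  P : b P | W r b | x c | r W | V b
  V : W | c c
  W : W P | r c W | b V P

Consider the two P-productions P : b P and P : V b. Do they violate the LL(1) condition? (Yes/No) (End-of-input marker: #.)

FIRST(b P) = { b } and FIRST(V b) = { b, c, r }.
Both contain b, so the two alternatives are not disjoint — LL(1) conflict.

Yes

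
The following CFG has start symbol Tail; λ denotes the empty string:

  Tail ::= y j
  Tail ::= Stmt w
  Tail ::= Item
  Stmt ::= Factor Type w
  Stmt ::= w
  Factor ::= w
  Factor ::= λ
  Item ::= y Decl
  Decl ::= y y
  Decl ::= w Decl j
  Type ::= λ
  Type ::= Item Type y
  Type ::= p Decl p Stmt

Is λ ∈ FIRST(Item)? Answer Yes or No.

No

Nullable nonterminals: Factor, Type.
No production of Item has an RHS whose symbols are all nullable, so Item is not nullable.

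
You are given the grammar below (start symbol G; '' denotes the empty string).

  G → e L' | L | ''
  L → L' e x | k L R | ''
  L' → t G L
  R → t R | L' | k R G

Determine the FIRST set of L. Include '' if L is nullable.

From L → L' e x: add FIRST(L') = { t }.
L → k L R contributes {k}.
L → '' contributes ''.
Union: FIRST(L) = { k, t, '' }.

{ k, t, '' }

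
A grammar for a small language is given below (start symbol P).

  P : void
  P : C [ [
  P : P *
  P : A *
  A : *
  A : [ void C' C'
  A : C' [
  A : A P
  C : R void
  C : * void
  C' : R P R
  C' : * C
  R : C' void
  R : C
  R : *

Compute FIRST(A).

A : * contributes {*}.
A : [ void C' C' contributes {[}.
From A : C' [: add FIRST(C') = { * }.
From A : A P: add FIRST(A) = { *, [ }.
Union: FIRST(A) = { *, [ }.

{ *, [ }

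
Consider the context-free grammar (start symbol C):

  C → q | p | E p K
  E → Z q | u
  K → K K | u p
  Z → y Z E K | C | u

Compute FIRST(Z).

Z → y Z E K contributes {y}.
From Z → C: add FIRST(C) = { p, q, u, y }.
Z → u contributes {u}.
Union: FIRST(Z) = { p, q, u, y }.

{ p, q, u, y }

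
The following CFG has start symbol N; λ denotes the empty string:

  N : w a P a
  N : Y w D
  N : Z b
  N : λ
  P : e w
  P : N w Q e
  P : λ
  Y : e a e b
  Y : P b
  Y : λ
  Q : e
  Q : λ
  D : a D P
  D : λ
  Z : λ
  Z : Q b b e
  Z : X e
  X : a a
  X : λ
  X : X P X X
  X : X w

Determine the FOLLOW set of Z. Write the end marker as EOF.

{ b }

In N : Z b: add FIRST(b) = { b }.
Union: FOLLOW(Z) = { b }.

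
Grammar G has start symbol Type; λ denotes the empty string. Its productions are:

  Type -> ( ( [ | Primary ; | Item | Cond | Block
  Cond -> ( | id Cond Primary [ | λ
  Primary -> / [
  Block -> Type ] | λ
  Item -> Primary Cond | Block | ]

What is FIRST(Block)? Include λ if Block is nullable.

{ (, /, ], id, λ }

From Block -> Type ]: Type nullable, take FIRST(Type) ∪ {]} = { (, /, ], id }.
Block -> λ contributes λ.
Union: FIRST(Block) = { (, /, ], id, λ }.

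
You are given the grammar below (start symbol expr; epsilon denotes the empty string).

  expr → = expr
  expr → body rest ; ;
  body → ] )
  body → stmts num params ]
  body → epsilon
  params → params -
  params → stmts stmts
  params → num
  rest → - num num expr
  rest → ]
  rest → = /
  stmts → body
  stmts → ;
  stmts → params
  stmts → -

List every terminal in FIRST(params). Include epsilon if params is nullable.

{ -, ;, ], num, epsilon }

From params → params -: params nullable, take FIRST(params) ∪ {-} = { -, ;, ], num }.
From params → stmts stmts: stmts, stmts nullable, take FIRST(stmts) ∪ FIRST(stmts) = { -, ;, ], num }; also epsilon since the whole RHS is nullable.
params → num contributes {num}.
Union: FIRST(params) = { -, ;, ], num, epsilon }.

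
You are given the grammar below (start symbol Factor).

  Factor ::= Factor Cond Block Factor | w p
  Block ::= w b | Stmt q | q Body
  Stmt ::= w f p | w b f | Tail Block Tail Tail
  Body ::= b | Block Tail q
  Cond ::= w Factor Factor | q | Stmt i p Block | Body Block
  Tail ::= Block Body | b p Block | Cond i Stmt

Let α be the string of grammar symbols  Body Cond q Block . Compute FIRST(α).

Add FIRST(Body) = { b, q, w }; Body is not nullable, stop.

{ b, q, w }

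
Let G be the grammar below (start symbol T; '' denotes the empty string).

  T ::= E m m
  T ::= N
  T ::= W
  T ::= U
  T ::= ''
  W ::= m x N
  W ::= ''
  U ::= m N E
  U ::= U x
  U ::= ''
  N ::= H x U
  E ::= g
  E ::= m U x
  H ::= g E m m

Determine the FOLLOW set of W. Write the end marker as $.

{ $ }

In T ::= W: W is at the end, add FOLLOW(T) = { $ }.
Union: FOLLOW(W) = { $ }.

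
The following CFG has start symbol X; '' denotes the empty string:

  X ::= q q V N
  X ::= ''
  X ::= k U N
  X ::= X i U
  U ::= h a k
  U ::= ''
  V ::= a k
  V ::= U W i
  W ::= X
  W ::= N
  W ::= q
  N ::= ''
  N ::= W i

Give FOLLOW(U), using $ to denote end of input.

In X ::= k U N: add FIRST(N)\{''} = { i, k, q }.
  Since N is nullable, also add FOLLOW(X) = { $, i }.
In X ::= X i U: U is at the end, add FOLLOW(X) = { $, i }.
In V ::= U W i: add FIRST(W i) = { i, k, q }.
Union: FOLLOW(U) = { $, i, k, q }.

{ $, i, k, q }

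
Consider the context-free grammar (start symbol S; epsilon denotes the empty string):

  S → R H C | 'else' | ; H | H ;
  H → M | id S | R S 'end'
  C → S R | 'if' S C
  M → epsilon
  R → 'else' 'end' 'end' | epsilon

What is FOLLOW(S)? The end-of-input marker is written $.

{ $, 'else', 'end', 'if', ;, id }

S is the start symbol, so $ ∈ FOLLOW(S).
In H → id S: S is at the end, add FOLLOW(H) = { $, 'else', 'end', 'if', ;, id }.
In H → R S 'end': add FIRST('end') = { 'end' }.
In C → S R: add FIRST(R)\{epsilon} = { 'else' }.
  Since R is nullable, also add FOLLOW(C) = { $, 'else', 'end', 'if', ;, id }.
In C → 'if' S C: add FIRST(C) = { 'else', 'if', ;, id }.
Union: FOLLOW(S) = { $, 'else', 'end', 'if', ;, id }.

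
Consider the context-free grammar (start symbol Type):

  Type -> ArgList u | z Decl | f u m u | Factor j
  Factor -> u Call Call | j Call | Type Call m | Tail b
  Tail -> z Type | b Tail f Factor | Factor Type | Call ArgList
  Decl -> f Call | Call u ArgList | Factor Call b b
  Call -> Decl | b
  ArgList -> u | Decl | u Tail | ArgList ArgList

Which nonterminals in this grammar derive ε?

No nonterminal has an empty production or an RHS whose symbols are all nullable.

{ } (none)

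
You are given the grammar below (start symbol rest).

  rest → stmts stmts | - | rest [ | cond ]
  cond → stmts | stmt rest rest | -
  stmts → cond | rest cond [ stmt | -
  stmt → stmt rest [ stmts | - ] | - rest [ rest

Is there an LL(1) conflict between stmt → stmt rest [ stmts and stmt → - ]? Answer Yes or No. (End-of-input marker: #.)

FIRST(stmt rest [ stmts) = { - } and FIRST(- ]) = { - }.
Both contain -, so the two alternatives are not disjoint — LL(1) conflict.

Yes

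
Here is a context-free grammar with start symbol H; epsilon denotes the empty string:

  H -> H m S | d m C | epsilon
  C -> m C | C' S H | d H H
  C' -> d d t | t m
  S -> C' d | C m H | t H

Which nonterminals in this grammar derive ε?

Directly nullable (have an epsilon-production): H.
No other nonterminal has a production whose RHS symbols are all nullable.

{ H }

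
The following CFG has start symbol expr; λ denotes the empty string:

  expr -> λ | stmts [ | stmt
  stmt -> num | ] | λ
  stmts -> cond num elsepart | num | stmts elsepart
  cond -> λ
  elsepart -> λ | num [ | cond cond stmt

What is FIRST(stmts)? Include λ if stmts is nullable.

From stmts -> cond num elsepart: cond nullable, take FIRST(cond) ∪ {num} = { num }.
stmts -> num contributes {num}.
From stmts -> stmts elsepart: add FIRST(stmts) = { num }.
Union: FIRST(stmts) = { num }.

{ num }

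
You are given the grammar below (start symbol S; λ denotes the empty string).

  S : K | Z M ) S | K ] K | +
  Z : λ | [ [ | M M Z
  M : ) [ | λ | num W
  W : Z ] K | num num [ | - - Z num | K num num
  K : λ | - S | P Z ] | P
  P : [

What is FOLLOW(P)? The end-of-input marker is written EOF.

{ EOF, ), [, ], num }

In K : P Z ]: add FIRST(Z ]) = { ), [, ], num }.
In K : P: P is at the end, add FOLLOW(K) = { EOF, ), [, ], num }.
Union: FOLLOW(P) = { EOF, ), [, ], num }.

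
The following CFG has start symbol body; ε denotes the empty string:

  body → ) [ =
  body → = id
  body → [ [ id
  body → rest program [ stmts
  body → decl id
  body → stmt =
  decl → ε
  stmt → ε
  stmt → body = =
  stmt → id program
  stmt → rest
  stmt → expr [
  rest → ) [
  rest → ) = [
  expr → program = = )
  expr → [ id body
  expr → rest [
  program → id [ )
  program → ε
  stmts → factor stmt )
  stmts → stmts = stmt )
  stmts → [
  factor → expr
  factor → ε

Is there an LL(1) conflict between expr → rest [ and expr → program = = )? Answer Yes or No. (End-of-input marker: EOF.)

No

FIRST(rest [) = { ) } and FIRST(program = = )) = { =, id }.
The FIRST sets are disjoint and neither alternative is nullable — no conflict.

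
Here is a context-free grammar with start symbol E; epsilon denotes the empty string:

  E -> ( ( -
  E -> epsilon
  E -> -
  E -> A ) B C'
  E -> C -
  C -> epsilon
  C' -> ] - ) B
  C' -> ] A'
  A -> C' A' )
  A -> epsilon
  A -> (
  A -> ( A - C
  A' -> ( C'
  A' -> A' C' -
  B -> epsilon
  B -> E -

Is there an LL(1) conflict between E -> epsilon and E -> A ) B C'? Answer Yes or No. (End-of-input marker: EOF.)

FIRST(epsilon) = { epsilon } and FIRST(A ) B C') = { (, ), ] }.
The first is nullable but FOLLOW(E) = { EOF, - } is disjoint from FIRST of the second.

No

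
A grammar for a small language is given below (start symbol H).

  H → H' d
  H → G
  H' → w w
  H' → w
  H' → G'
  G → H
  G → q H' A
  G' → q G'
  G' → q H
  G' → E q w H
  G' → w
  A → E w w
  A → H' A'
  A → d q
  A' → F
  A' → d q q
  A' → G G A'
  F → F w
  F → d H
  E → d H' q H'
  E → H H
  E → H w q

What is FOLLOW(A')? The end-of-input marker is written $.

{ $, d, q, w }

In A → H' A': A' is at the end, add FOLLOW(A) = { $, d, q, w }.
In A' → G G A': A' is at the end, add FOLLOW(A') = { $, d, q, w }.
Union: FOLLOW(A') = { $, d, q, w }.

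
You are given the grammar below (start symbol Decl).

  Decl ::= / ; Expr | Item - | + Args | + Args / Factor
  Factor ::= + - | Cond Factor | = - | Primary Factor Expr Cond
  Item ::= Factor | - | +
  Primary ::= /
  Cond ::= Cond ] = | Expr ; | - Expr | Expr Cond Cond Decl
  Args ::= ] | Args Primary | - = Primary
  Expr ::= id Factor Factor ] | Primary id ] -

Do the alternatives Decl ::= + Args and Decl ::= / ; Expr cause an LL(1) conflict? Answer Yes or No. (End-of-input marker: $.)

FIRST(+ Args) = { + } and FIRST(/ ; Expr) = { / }.
The FIRST sets are disjoint and neither alternative is nullable — no conflict.

No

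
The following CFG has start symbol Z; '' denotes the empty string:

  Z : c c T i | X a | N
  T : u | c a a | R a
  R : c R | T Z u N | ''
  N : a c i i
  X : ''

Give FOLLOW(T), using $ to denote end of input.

In Z : c c T i: add FIRST(i) = { i }.
In R : T Z u N: add FIRST(Z u N) = { a, c }.
Union: FOLLOW(T) = { a, c, i }.

{ a, c, i }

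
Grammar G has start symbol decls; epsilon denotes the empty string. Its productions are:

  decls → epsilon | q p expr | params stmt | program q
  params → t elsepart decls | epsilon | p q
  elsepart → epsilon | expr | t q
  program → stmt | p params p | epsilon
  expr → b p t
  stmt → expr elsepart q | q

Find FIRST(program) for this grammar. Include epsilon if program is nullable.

From program → stmt: add FIRST(stmt) = { b, q }.
program → p params p contributes {p}.
program → epsilon contributes epsilon.
Union: FIRST(program) = { b, p, q, epsilon }.

{ b, p, q, epsilon }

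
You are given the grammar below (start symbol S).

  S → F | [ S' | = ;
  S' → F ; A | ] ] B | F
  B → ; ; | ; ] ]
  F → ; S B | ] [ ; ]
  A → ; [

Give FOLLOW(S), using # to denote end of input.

S is the start symbol, so # ∈ FOLLOW(S).
In F → ; S B: add FIRST(B) = { ; }.
Union: FOLLOW(S) = { #, ; }.

{ #, ; }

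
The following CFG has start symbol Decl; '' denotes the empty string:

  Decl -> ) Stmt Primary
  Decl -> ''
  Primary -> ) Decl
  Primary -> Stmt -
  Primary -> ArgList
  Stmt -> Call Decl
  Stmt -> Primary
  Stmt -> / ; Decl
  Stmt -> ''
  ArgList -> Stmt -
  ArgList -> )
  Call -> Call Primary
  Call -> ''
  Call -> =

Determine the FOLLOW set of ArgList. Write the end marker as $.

{ $, ), -, /, = }

In Primary -> ArgList: ArgList is at the end, add FOLLOW(Primary) = { $, ), -, /, = }.
Union: FOLLOW(ArgList) = { $, ), -, /, = }.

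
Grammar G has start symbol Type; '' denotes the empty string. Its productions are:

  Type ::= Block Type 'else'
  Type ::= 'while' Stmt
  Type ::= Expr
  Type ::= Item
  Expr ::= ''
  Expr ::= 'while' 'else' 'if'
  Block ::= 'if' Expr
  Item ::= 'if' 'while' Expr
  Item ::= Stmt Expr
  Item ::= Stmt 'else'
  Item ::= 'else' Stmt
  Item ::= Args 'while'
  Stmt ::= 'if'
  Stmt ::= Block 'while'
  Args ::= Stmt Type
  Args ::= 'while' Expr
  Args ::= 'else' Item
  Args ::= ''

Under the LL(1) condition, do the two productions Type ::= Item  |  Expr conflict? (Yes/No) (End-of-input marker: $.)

FIRST(Item) = { 'else', 'if', 'while' } and FIRST(Expr) = { 'while', '' }.
Both contain 'while', so the two alternatives are not disjoint — LL(1) conflict.

Yes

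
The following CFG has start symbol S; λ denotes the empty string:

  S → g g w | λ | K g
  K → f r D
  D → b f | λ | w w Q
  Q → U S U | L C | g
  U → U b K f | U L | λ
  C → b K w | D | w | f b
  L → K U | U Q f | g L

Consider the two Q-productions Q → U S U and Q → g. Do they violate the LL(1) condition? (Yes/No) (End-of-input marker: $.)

FIRST(U S U) = { b, f, g, λ } and FIRST(g) = { g }.
Both contain g, so the two alternatives are not disjoint — LL(1) conflict.

Yes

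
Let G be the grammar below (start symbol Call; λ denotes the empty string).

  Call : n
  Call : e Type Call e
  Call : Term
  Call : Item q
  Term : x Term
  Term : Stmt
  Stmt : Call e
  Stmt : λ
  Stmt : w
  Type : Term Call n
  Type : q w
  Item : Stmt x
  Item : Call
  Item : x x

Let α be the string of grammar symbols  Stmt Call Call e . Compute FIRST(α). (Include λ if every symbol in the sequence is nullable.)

Add FIRST(Stmt)\{λ} = { e, n, q, w, x }; Stmt is nullable, continue.
Add FIRST(Call)\{λ} = { e, n, q, w, x }; Call is nullable, continue.
Add FIRST(Call)\{λ} = { e, n, q, w, x }; Call is nullable, continue.
e is a terminal; add {e} and stop.

{ e, n, q, w, x }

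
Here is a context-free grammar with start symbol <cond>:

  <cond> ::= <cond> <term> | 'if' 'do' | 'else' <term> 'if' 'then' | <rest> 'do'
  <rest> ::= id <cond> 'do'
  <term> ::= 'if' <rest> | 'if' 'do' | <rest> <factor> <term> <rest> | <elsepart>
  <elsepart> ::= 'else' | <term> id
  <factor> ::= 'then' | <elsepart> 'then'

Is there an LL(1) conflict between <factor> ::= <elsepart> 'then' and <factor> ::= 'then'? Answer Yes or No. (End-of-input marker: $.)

FIRST(<elsepart> 'then') = { 'else', 'if', id } and FIRST('then') = { 'then' }.
The FIRST sets are disjoint and neither alternative is nullable — no conflict.

No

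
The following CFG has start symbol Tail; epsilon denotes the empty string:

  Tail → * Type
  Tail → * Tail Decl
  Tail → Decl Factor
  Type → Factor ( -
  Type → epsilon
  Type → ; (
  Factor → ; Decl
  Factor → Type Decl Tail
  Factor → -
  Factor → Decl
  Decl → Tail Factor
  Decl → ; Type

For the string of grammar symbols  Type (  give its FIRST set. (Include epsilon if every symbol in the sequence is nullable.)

Add FIRST(Type)\{epsilon} = { *, -, ; }; Type is nullable, continue.
( is a terminal; add {(} and stop.

{ (, *, -, ; }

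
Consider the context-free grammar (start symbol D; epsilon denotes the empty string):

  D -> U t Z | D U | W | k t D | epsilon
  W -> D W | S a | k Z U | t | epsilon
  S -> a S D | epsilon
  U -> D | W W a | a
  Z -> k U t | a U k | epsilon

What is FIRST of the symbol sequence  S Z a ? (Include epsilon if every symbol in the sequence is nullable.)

Add FIRST(S)\{epsilon} = { a }; S is nullable, continue.
Add FIRST(Z)\{epsilon} = { a, k }; Z is nullable, continue.
a is a terminal; add {a} and stop.

{ a, k }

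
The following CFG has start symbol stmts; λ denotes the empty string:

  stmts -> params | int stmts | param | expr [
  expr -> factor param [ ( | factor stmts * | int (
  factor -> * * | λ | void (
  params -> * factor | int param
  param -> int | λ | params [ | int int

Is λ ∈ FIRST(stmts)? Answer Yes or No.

Yes

stmts -> param and each of param is nullable, so stmts ⇒* λ.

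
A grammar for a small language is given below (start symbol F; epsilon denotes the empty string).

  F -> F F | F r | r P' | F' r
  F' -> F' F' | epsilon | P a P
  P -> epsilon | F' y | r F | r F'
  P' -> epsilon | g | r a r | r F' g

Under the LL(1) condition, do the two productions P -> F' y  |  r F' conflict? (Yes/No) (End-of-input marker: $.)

Yes

FIRST(F' y) = { a, r, y } and FIRST(r F') = { r }.
Both contain r, so the two alternatives are not disjoint — LL(1) conflict.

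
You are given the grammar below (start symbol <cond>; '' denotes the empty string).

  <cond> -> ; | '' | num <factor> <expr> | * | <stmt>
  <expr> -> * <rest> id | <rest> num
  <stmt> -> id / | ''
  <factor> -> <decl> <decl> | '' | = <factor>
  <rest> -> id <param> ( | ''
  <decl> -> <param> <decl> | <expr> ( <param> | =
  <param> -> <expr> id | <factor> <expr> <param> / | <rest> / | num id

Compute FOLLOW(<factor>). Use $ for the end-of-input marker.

In <cond> -> num <factor> <expr>: add FIRST(<expr>) = { *, id, num }.
In <factor> -> = <factor>: <factor> is at the end, add FOLLOW(<factor>) = { *, id, num }.
In <param> -> <factor> <expr> <param> /: add FIRST(<expr> <param> /) = { *, id, num }.
Union: FOLLOW(<factor>) = { *, id, num }.

{ *, id, num }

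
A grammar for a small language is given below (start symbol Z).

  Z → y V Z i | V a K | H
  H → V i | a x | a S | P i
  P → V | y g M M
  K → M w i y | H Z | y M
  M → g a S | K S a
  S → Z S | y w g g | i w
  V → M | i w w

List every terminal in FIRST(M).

{ a, g, i, y }

M → g a S contributes {g}.
From M → K S a: add FIRST(K) = { a, g, i, y }.
Union: FIRST(M) = { a, g, i, y }.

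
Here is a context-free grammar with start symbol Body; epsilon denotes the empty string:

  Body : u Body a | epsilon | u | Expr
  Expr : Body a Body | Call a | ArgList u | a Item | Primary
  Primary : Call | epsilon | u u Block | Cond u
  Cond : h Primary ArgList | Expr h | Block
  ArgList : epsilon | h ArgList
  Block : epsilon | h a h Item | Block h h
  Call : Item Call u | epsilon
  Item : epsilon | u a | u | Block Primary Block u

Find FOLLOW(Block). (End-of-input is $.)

{ $, a, h, u }

In Primary : u u Block: Block is at the end, add FOLLOW(Primary) = { $, a, h, u }.
In Cond : Block: Block is at the end, add FOLLOW(Cond) = { u }.
In Block : Block h h: add FIRST(h h) = { h }.
In Item : Block Primary Block u: add FIRST(Primary Block u) = { a, h, u }.
In Item : Block Primary Block u: add FIRST(u) = { u }.
Union: FOLLOW(Block) = { $, a, h, u }.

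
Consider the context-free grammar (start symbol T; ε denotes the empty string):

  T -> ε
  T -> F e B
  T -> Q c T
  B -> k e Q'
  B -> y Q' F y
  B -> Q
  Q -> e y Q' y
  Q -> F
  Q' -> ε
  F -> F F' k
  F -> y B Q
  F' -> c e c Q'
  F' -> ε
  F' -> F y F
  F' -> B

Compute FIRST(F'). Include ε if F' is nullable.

{ c, e, k, y, ε }

F' -> c e c Q' contributes {c}.
F' -> ε contributes ε.
From F' -> F y F: add FIRST(F) = { y }.
From F' -> B: add FIRST(B) = { e, k, y }.
Union: FIRST(F') = { c, e, k, y, ε }.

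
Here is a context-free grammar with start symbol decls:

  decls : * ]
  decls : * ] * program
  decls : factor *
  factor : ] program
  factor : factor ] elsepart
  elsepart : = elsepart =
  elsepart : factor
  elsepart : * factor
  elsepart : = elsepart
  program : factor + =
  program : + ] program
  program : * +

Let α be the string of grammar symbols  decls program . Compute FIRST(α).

{ *, ] }

Add FIRST(decls) = { *, ] }; decls is not nullable, stop.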